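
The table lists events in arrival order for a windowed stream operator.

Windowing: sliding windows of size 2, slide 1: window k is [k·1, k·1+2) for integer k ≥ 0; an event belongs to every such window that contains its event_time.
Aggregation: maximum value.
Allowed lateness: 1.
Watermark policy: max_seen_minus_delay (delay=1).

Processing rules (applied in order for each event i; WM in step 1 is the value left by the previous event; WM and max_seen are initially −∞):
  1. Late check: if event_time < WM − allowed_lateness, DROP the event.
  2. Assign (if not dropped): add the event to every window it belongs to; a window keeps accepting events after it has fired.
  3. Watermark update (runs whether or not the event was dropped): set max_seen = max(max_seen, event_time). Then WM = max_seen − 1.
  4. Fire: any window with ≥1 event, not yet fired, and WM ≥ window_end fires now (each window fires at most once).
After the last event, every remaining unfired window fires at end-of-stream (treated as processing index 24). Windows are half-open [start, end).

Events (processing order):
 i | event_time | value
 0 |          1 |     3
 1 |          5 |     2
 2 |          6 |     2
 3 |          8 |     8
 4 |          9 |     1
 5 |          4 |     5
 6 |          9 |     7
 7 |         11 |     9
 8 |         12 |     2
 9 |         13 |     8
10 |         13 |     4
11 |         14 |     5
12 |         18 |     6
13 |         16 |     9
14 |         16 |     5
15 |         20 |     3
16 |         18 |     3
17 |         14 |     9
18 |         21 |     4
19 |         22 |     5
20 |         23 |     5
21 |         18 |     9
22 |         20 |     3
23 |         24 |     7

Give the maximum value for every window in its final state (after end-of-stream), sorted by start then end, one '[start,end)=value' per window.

[0,2)=3 [1,3)=3 [4,6)=2 [5,7)=2 [6,8)=2 [7,9)=8 [8,10)=8 [9,11)=7 [10,12)=9 [11,13)=9 [12,14)=8 [13,15)=8 [14,16)=5 [15,17)=9 [16,18)=9 [17,19)=6 [18,20)=6 [19,21)=3 [20,22)=4 [21,23)=5 [22,24)=5 [23,25)=7 [24,26)=7

i=0 t=1 v=3: → [1,3),[0,2); WM=0
i=1 t=5 v=2: → [5,7),[4,6); WM=4; [0,2) fires=3 [1,3) fires=3
i=2 t=6 v=2: → [6,8),[5,7); WM=5
i=3 t=8 v=8: → [8,10),[7,9); WM=7; [4,6) fires=2 [5,7) fires=2
i=4 t=9 v=1: → [9,11),[8,10); WM=8; [6,8) fires=2
i=5 t=4 v=5: DROP (t<8-1); WM=8
i=6 t=9 v=7: → [9,11),[8,10); WM=8
i=7 t=11 v=9: → [11,13),[10,12); WM=10; [7,9) fires=8 [8,10) fires=8
i=8 t=12 v=2: → [12,14),[11,13); WM=11; [9,11) fires=7
i=9 t=13 v=8: → [13,15),[12,14); WM=12; [10,12) fires=9
i=10 t=13 v=4: → [13,15),[12,14); WM=12
i=11 t=14 v=5: → [14,16),[13,15); WM=13; [11,13) fires=9
i=12 t=18 v=6: → [18,20),[17,19); WM=17; [12,14) fires=8 [13,15) fires=8 [14,16) fires=5
i=13 t=16 v=9: → [16,18),[15,17); WM=17; [15,17) fires=9
i=14 t=16 v=5: → [16,18),[15,17); WM=17
i=15 t=20 v=3: → [20,22),[19,21); WM=19; [16,18) fires=9 [17,19) fires=6
i=16 t=18 v=3: → [18,20),[17,19); WM=19
i=17 t=14 v=9: DROP (t<19-1); WM=19
i=18 t=21 v=4: → [21,23),[20,22); WM=20; [18,20) fires=6
i=19 t=22 v=5: → [22,24),[21,23); WM=21; [19,21) fires=3
i=20 t=23 v=5: → [23,25),[22,24); WM=22; [20,22) fires=4
i=21 t=18 v=9: DROP (t<22-1); WM=22
i=22 t=20 v=3: DROP (t<22-1); WM=22
i=23 t=24 v=7: → [24,26),[23,25); WM=23; [21,23) fires=5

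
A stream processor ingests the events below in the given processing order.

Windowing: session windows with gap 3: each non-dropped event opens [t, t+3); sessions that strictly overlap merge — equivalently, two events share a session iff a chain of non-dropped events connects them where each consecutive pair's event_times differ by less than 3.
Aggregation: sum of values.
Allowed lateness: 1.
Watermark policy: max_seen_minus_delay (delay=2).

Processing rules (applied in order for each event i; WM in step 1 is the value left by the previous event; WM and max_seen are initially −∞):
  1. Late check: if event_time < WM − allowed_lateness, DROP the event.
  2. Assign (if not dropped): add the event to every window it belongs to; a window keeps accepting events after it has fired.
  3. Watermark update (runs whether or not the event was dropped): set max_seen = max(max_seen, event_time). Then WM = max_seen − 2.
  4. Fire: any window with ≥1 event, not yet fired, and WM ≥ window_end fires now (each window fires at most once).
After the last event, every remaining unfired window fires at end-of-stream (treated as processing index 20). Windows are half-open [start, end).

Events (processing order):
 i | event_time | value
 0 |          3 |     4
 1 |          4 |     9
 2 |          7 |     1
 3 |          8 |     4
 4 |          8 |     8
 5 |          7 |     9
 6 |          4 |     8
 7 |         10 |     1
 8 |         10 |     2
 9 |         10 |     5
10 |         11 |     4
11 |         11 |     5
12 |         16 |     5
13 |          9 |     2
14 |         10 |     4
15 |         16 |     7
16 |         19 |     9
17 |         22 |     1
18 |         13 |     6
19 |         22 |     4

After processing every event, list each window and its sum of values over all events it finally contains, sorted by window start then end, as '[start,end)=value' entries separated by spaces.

i=0 t=3 v=4: → [3,6); WM=1
i=1 t=4 v=9: → [3,7); WM=2
i=2 t=7 v=1: → [7,10); WM=5
i=3 t=8 v=4: → [7,11); WM=6
i=4 t=8 v=8: → [7,11); WM=6
i=5 t=7 v=9: → [7,11); WM=6
i=6 t=4 v=8: DROP (t<6-1); WM=6
i=7 t=10 v=1: → [7,13); WM=8
i=8 t=10 v=2: → [7,13); WM=8
i=9 t=10 v=5: → [7,13); WM=8
i=10 t=11 v=4: → [7,14); WM=9
i=11 t=11 v=5: → [7,14); WM=9
i=12 t=16 v=5: → [16,19); WM=14
i=13 t=9 v=2: DROP (t<14-1); WM=14
i=14 t=10 v=4: DROP (t<14-1); WM=14
i=15 t=16 v=7: → [16,19); WM=14
i=16 t=19 v=9: → [19,22); WM=17
i=17 t=22 v=1: → [22,25); WM=20
i=18 t=13 v=6: DROP (t<20-1); WM=20
i=19 t=22 v=4: → [22,25); WM=20

[3,7)=13 [7,14)=39 [16,19)=12 [19,22)=9 [22,25)=5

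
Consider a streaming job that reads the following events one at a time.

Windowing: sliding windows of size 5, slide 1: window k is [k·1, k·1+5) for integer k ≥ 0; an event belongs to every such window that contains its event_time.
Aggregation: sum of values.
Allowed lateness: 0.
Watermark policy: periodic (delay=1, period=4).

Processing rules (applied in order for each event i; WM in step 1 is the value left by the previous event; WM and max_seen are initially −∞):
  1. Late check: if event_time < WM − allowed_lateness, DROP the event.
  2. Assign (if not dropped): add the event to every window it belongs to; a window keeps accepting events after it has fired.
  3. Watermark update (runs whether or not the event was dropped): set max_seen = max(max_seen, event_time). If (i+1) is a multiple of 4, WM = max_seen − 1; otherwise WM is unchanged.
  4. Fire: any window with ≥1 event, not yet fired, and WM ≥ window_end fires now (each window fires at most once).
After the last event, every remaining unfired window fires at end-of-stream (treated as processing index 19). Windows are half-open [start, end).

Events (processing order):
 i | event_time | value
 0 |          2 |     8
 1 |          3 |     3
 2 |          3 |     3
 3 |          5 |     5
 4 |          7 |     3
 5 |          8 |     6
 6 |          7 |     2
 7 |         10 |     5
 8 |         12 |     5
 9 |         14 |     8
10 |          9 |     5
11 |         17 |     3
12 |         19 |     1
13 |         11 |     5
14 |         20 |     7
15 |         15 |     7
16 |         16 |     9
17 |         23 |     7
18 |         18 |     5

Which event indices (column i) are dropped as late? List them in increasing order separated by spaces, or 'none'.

13 15 16 18

i=0 t=2 v=8: → [2,7),[1,6),[0,5); WM=−∞
i=1 t=3 v=3: → [3,8),[2,7),[1,6),[0,5); WM=−∞
i=2 t=3 v=3: → [3,8),[2,7),[1,6),[0,5); WM=−∞
i=3 t=5 v=5: → [5,10),[4,9),[3,8),[2,7),[1,6); WM=4
i=4 t=7 v=3: → [7,12),[6,11),[5,10),[4,9),[3,8); WM=4
i=5 t=8 v=6: → [8,13),[7,12),[6,11),[5,10),[4,9); WM=4
i=6 t=7 v=2: → [7,12),[6,11),[5,10),[4,9),[3,8); WM=4
i=7 t=10 v=5: → [10,15),[9,14),[8,13),[7,12),[6,11); WM=9; [0,5) fires=14 [1,6) fires=19 [2,7) fires=19 [3,8) fires=16 [4,9) fires=16
i=8 t=12 v=5: → [12,17),[11,16),[10,15),[9,14),[8,13); WM=9
i=9 t=14 v=8: → [14,19),[13,18),[12,17),[11,16),[10,15); WM=9
i=10 t=9 v=5: → [9,14),[8,13),[7,12),[6,11),[5,10); WM=9
i=11 t=17 v=3: → [17,22),[16,21),[15,20),[14,19),[13,18); WM=16; [5,10) fires=21 [6,11) fires=21 [7,12) fires=21 [8,13) fires=21 [9,14) fires=15 [10,15) fires=18 [11,16) fires=13
i=12 t=19 v=1: → [19,24),[18,23),[17,22),[16,21),[15,20); WM=16
i=13 t=11 v=5: DROP (t<16-0); WM=16
i=14 t=20 v=7: → [20,25),[19,24),[18,23),[17,22),[16,21); WM=16
i=15 t=15 v=7: DROP (t<16-0); WM=19; [12,17) fires=13 [13,18) fires=11 [14,19) fires=11
i=16 t=16 v=9: DROP (t<19-0); WM=19
i=17 t=23 v=7: → [23,28),[22,27),[21,26),[20,25),[19,24); WM=19
i=18 t=18 v=5: DROP (t<19-0); WM=19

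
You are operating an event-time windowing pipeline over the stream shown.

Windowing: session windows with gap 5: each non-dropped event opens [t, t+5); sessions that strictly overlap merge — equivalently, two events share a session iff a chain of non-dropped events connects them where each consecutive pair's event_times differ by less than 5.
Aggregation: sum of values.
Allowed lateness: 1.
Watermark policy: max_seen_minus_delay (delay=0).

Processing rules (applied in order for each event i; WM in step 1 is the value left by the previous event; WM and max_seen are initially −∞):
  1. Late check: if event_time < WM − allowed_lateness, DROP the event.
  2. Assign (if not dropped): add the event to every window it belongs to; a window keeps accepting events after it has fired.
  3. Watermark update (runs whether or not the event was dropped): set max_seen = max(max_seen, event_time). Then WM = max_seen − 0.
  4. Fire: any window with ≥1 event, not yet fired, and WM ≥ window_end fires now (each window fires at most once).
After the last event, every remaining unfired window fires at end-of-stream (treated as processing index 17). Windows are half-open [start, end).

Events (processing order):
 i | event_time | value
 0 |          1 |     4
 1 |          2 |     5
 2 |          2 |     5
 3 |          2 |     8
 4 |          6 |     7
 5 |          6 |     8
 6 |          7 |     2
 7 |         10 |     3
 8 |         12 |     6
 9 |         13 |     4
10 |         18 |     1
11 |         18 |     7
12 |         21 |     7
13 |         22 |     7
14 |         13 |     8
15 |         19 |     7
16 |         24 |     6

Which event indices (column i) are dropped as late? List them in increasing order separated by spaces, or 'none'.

14 15

i=0 t=1 v=4: → [1,6); WM=1
i=1 t=2 v=5: → [1,7); WM=2
i=2 t=2 v=5: → [1,7); WM=2
i=3 t=2 v=8: → [1,7); WM=2
i=4 t=6 v=7: → [1,11); WM=6
i=5 t=6 v=8: → [1,11); WM=6
i=6 t=7 v=2: → [1,12); WM=7
i=7 t=10 v=3: → [1,15); WM=10
i=8 t=12 v=6: → [1,17); WM=12
i=9 t=13 v=4: → [1,18); WM=13
i=10 t=18 v=1: → [18,23); WM=18
i=11 t=18 v=7: → [18,23); WM=18
i=12 t=21 v=7: → [18,26); WM=21
i=13 t=22 v=7: → [18,27); WM=22
i=14 t=13 v=8: DROP (t<22-1); WM=22
i=15 t=19 v=7: DROP (t<22-1); WM=22
i=16 t=24 v=6: → [18,29); WM=24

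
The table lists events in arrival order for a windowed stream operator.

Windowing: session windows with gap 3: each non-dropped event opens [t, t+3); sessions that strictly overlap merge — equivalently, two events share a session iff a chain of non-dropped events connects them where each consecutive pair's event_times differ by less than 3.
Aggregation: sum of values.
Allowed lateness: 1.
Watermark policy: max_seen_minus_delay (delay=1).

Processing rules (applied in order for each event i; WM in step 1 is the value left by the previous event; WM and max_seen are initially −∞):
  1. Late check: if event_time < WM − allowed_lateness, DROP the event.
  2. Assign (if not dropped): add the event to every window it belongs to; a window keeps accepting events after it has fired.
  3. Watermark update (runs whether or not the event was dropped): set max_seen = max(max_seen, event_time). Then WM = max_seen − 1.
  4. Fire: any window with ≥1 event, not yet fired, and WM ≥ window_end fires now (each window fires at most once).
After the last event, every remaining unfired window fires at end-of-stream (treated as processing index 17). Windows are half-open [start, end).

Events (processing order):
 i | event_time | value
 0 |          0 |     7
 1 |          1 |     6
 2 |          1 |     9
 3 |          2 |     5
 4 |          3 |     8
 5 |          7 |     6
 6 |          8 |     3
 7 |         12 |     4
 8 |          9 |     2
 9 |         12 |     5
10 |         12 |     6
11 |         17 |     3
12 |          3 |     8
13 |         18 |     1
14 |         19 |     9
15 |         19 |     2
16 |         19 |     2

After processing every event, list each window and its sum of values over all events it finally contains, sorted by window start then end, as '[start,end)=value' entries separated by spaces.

[0,6)=35 [7,11)=9 [12,15)=15 [17,22)=17

i=0 t=0 v=7: → [0,3); WM=-1
i=1 t=1 v=6: → [0,4); WM=0
i=2 t=1 v=9: → [0,4); WM=0
i=3 t=2 v=5: → [0,5); WM=1
i=4 t=3 v=8: → [0,6); WM=2
i=5 t=7 v=6: → [7,10); WM=6
i=6 t=8 v=3: → [7,11); WM=7
i=7 t=12 v=4: → [12,15); WM=11
i=8 t=9 v=2: DROP (t<11-1); WM=11
i=9 t=12 v=5: → [12,15); WM=11
i=10 t=12 v=6: → [12,15); WM=11
i=11 t=17 v=3: → [17,20); WM=16
i=12 t=3 v=8: DROP (t<16-1); WM=16
i=13 t=18 v=1: → [17,21); WM=17
i=14 t=19 v=9: → [17,22); WM=18
i=15 t=19 v=2: → [17,22); WM=18
i=16 t=19 v=2: → [17,22); WM=18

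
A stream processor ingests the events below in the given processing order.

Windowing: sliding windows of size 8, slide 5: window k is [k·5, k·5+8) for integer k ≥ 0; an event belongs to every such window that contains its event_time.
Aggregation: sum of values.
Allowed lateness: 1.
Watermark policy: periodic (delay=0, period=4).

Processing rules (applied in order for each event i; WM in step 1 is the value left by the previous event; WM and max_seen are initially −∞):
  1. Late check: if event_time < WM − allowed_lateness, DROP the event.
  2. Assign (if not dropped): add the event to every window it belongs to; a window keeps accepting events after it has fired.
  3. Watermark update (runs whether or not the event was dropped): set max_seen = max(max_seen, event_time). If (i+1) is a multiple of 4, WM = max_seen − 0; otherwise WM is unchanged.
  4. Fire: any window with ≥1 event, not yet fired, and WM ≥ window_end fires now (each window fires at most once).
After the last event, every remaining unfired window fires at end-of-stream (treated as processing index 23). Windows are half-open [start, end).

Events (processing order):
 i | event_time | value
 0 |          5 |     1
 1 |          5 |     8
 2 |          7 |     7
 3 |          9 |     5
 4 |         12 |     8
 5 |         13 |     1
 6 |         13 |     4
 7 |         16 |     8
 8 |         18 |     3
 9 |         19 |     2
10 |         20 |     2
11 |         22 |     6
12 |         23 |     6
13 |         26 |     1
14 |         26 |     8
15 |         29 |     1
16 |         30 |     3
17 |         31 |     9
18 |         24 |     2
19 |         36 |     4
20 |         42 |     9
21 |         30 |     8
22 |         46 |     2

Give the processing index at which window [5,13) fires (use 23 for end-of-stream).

i=0 t=5 v=1: → [5,13),[0,8); WM=−∞
i=1 t=5 v=8: → [5,13),[0,8); WM=−∞
i=2 t=7 v=7: → [5,13),[0,8); WM=−∞
i=3 t=9 v=5: → [5,13); WM=9; [0,8) fires=16
i=4 t=12 v=8: → [10,18),[5,13); WM=9
i=5 t=13 v=1: → [10,18); WM=9
i=6 t=13 v=4: → [10,18); WM=9
i=7 t=16 v=8: → [15,23),[10,18); WM=16; [5,13) fires=29
i=8 t=18 v=3: → [15,23); WM=16
i=9 t=19 v=2: → [15,23); WM=16
i=10 t=20 v=2: → [20,28),[15,23); WM=16
i=11 t=22 v=6: → [20,28),[15,23); WM=22; [10,18) fires=21
i=12 t=23 v=6: → [20,28); WM=22
i=13 t=26 v=1: → [25,33),[20,28); WM=22
i=14 t=26 v=8: → [25,33),[20,28); WM=22
i=15 t=29 v=1: → [25,33); WM=29; [15,23) fires=21 [20,28) fires=23
i=16 t=30 v=3: → [30,38),[25,33); WM=29
i=17 t=31 v=9: → [30,38),[25,33); WM=29
i=18 t=24 v=2: DROP (t<29-1); WM=29
i=19 t=36 v=4: → [35,43),[30,38); WM=36; [25,33) fires=22
i=20 t=42 v=9: → [40,48),[35,43); WM=36
i=21 t=30 v=8: DROP (t<36-1); WM=36
i=22 t=46 v=2: → [45,53),[40,48); WM=36

7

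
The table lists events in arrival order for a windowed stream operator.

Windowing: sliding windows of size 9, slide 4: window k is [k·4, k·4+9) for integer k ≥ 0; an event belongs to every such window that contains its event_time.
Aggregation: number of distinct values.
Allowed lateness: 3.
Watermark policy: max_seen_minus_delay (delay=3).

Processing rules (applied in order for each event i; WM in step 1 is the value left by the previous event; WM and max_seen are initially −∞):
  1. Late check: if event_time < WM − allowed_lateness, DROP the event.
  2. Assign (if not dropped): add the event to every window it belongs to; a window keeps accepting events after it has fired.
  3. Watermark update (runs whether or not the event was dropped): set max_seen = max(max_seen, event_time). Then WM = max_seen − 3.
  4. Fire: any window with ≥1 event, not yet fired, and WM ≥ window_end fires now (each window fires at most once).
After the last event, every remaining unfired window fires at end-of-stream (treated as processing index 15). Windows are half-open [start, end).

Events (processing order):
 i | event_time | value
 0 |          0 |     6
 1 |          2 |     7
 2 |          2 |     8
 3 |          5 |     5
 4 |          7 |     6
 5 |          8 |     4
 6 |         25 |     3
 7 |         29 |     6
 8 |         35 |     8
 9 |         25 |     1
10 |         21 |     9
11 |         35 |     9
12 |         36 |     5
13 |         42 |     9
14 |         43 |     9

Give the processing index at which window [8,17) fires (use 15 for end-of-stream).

6

i=0 t=0 v=6: → [0,9); WM=-3
i=1 t=2 v=7: → [0,9); WM=-1
i=2 t=2 v=8: → [0,9); WM=-1
i=3 t=5 v=5: → [4,13),[0,9); WM=2
i=4 t=7 v=6: → [4,13),[0,9); WM=4
i=5 t=8 v=4: → [8,17),[4,13),[0,9); WM=5
i=6 t=25 v=3: → [24,33),[20,29); WM=22; [0,9) fires=5 [4,13) fires=3 [8,17) fires=1
i=7 t=29 v=6: → [28,37),[24,33); WM=26
i=8 t=35 v=8: → [32,41),[28,37); WM=32; [20,29) fires=1
i=9 t=25 v=1: DROP (t<32-3); WM=32
i=10 t=21 v=9: DROP (t<32-3); WM=32
i=11 t=35 v=9: → [32,41),[28,37); WM=32
i=12 t=36 v=5: → [36,45),[32,41),[28,37); WM=33; [24,33) fires=2
i=13 t=42 v=9: → [40,49),[36,45); WM=39; [28,37) fires=4
i=14 t=43 v=9: → [40,49),[36,45); WM=40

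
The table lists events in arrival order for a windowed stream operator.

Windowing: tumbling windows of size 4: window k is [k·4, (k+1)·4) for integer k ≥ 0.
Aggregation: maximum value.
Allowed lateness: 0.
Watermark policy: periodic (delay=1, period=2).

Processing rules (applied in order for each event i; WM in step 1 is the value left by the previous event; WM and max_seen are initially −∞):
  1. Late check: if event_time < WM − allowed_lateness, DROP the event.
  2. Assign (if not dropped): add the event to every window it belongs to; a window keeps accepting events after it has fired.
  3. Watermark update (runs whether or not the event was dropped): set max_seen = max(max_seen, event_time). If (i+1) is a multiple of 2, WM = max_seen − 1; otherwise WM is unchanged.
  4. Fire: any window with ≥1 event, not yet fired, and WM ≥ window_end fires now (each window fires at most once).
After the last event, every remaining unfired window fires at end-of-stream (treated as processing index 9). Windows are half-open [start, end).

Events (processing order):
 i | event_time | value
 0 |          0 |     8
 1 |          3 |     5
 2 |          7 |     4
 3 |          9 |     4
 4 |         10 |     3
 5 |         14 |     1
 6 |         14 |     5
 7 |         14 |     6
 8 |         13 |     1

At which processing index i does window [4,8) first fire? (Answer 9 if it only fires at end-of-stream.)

3

i=0 t=0 v=8: → [0,4); WM=−∞
i=1 t=3 v=5: → [0,4); WM=2
i=2 t=7 v=4: → [4,8); WM=2
i=3 t=9 v=4: → [8,12); WM=8; [0,4) fires=8 [4,8) fires=4
i=4 t=10 v=3: → [8,12); WM=8
i=5 t=14 v=1: → [12,16); WM=13; [8,12) fires=4
i=6 t=14 v=5: → [12,16); WM=13
i=7 t=14 v=6: → [12,16); WM=13
i=8 t=13 v=1: → [12,16); WM=13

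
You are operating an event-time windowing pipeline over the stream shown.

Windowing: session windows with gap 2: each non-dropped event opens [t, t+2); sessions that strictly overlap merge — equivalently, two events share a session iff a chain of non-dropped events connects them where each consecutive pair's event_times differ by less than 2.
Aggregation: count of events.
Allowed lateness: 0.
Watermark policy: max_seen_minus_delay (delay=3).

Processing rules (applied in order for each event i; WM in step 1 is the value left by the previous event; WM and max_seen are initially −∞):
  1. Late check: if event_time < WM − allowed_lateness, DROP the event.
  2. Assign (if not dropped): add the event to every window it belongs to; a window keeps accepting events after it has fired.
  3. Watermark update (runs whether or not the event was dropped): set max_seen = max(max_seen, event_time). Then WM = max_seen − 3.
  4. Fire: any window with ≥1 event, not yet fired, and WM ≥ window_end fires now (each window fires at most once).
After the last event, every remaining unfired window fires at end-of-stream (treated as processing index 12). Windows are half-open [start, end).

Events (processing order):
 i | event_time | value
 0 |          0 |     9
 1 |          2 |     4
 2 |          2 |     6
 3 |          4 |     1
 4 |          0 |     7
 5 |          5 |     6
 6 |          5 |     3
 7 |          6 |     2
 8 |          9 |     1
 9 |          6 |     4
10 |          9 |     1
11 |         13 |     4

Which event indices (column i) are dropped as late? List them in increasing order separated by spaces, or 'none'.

4

i=0 t=0 v=9: → [0,2); WM=-3
i=1 t=2 v=4: → [2,4); WM=-1
i=2 t=2 v=6: → [2,4); WM=-1
i=3 t=4 v=1: → [4,6); WM=1
i=4 t=0 v=7: DROP (t<1-0); WM=1
i=5 t=5 v=6: → [4,7); WM=2
i=6 t=5 v=3: → [4,7); WM=2
i=7 t=6 v=2: → [4,8); WM=3
i=8 t=9 v=1: → [9,11); WM=6
i=9 t=6 v=4: → [4,8); WM=6
i=10 t=9 v=1: → [9,11); WM=6
i=11 t=13 v=4: → [13,15); WM=10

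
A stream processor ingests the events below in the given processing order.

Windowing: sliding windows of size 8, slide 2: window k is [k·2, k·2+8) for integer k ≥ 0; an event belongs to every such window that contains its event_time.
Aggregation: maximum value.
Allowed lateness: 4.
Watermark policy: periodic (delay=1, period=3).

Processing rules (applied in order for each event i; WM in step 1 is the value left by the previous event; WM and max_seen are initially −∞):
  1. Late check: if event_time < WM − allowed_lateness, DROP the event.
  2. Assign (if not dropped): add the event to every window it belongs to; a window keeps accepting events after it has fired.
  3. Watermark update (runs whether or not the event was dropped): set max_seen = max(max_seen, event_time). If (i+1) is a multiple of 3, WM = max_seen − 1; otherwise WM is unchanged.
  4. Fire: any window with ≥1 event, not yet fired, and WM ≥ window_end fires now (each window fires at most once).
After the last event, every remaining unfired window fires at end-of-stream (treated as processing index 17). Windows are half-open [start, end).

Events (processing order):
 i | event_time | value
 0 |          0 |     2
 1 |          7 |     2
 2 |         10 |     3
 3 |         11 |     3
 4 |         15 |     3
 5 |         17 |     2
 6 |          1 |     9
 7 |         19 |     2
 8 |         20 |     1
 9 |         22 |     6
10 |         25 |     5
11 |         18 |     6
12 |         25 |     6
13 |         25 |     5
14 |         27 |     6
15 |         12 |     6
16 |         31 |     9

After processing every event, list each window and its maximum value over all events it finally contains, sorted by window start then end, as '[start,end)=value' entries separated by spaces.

[0,8)=2 [2,10)=2 [4,12)=3 [6,14)=3 [8,16)=3 [10,18)=3 [12,20)=6 [14,22)=6 [16,24)=6 [18,26)=6 [20,28)=6 [22,30)=6 [24,32)=9 [26,34)=9 [28,36)=9 [30,38)=9

i=0 t=0 v=2: → [0,8); WM=−∞
i=1 t=7 v=2: → [6,14),[4,12),[2,10),[0,8); WM=−∞
i=2 t=10 v=3: → [10,18),[8,16),[6,14),[4,12); WM=9; [0,8) fires=2
i=3 t=11 v=3: → [10,18),[8,16),[6,14),[4,12); WM=9
i=4 t=15 v=3: → [14,22),[12,20),[10,18),[8,16); WM=9
i=5 t=17 v=2: → [16,24),[14,22),[12,20),[10,18); WM=16; [2,10) fires=2 [4,12) fires=3 [6,14) fires=3 [8,16) fires=3
i=6 t=1 v=9: DROP (t<16-4); WM=16
i=7 t=19 v=2: → [18,26),[16,24),[14,22),[12,20); WM=16
i=8 t=20 v=1: → [20,28),[18,26),[16,24),[14,22); WM=19; [10,18) fires=3
i=9 t=22 v=6: → [22,30),[20,28),[18,26),[16,24); WM=19
i=10 t=25 v=5: → [24,32),[22,30),[20,28),[18,26); WM=19
i=11 t=18 v=6: → [18,26),[16,24),[14,22),[12,20); WM=24; [12,20) fires=6 [14,22) fires=6 [16,24) fires=6
i=12 t=25 v=6: → [24,32),[22,30),[20,28),[18,26); WM=24
i=13 t=25 v=5: → [24,32),[22,30),[20,28),[18,26); WM=24
i=14 t=27 v=6: → [26,34),[24,32),[22,30),[20,28); WM=26; [18,26) fires=6
i=15 t=12 v=6: DROP (t<26-4); WM=26
i=16 t=31 v=9: → [30,38),[28,36),[26,34),[24,32); WM=26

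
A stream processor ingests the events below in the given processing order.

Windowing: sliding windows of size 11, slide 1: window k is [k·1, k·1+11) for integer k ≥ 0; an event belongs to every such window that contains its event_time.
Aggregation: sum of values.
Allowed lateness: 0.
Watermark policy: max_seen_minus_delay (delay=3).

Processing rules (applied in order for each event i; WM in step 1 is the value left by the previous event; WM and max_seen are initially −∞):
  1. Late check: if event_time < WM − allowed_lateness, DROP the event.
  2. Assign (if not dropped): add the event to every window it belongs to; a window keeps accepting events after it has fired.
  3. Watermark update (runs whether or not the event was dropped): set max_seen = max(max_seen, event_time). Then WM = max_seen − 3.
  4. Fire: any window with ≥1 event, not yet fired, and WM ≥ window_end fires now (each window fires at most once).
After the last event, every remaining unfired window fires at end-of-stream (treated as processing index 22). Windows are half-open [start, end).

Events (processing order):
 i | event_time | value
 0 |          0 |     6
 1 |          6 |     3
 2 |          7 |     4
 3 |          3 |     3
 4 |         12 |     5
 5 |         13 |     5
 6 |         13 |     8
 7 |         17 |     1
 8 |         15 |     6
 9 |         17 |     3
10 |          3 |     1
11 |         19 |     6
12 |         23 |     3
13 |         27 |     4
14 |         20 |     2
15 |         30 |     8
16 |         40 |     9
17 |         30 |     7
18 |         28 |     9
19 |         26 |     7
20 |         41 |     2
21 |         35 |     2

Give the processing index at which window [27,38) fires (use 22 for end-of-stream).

20

i=0 t=0 v=6: → [0,11); WM=-3
i=1 t=6 v=3: → [6,17),[5,16),[4,15),[3,14),[2,13),[1,12),[0,11); WM=3
i=2 t=7 v=4: → [7,18),[6,17),[5,16),[4,15),[3,14),[2,13),[1,12),[0,11); WM=4
i=3 t=3 v=3: DROP (t<4-0); WM=4
i=4 t=12 v=5: → [12,23),[11,22),[10,21),[9,20),[8,19),[7,18),[6,17),[5,16),[4,15),[3,14),[2,13); WM=9
i=5 t=13 v=5: → [13,24),[12,23),[11,22),[10,21),[9,20),[8,19),[7,18),[6,17),[5,16),[4,15),[3,14); WM=10
i=6 t=13 v=8: → [13,24),[12,23),[11,22),[10,21),[9,20),[8,19),[7,18),[6,17),[5,16),[4,15),[3,14); WM=10
i=7 t=17 v=1: → [17,28),[16,27),[15,26),[14,25),[13,24),[12,23),[11,22),[10,21),[9,20),[8,19),[7,18); WM=14; [0,11) fires=13 [1,12) fires=7 [2,13) fires=12 [3,14) fires=25
i=8 t=15 v=6: → [15,26),[14,25),[13,24),[12,23),[11,22),[10,21),[9,20),[8,19),[7,18),[6,17),[5,16); WM=14
i=9 t=17 v=3: → [17,28),[16,27),[15,26),[14,25),[13,24),[12,23),[11,22),[10,21),[9,20),[8,19),[7,18); WM=14
i=10 t=3 v=1: DROP (t<14-0); WM=14
i=11 t=19 v=6: → [19,30),[18,29),[17,28),[16,27),[15,26),[14,25),[13,24),[12,23),[11,22),[10,21),[9,20); WM=16; [4,15) fires=25 [5,16) fires=31
i=12 t=23 v=3: → [23,34),[22,33),[21,32),[20,31),[19,30),[18,29),[17,28),[16,27),[15,26),[14,25),[13,24); WM=20; [6,17) fires=31 [7,18) fires=32 [8,19) fires=28 [9,20) fires=34
i=13 t=27 v=4: → [27,38),[26,37),[25,36),[24,35),[23,34),[22,33),[21,32),[20,31),[19,30),[18,29),[17,28); WM=24; [10,21) fires=34 [11,22) fires=34 [12,23) fires=34 [13,24) fires=32
i=14 t=20 v=2: DROP (t<24-0); WM=24
i=15 t=30 v=8: → [30,41),[29,40),[28,39),[27,38),[26,37),[25,36),[24,35),[23,34),[22,33),[21,32),[20,31); WM=27; [14,25) fires=19 [15,26) fires=19 [16,27) fires=13
i=16 t=40 v=9: → [40,51),[39,50),[38,49),[37,48),[36,47),[35,46),[34,45),[33,44),[32,43),[31,42),[30,41); WM=37; [17,28) fires=17 [18,29) fires=13 [19,30) fires=13 [20,31) fires=15 [21,32) fires=15 [22,33) fires=15 [23,34) fires=15 [24,35) fires=12 [25,36) fires=12 [26,37) fires=12
i=17 t=30 v=7: DROP (t<37-0); WM=37
i=18 t=28 v=9: DROP (t<37-0); WM=37
i=19 t=26 v=7: DROP (t<37-0); WM=37
i=20 t=41 v=2: → [41,52),[40,51),[39,50),[38,49),[37,48),[36,47),[35,46),[34,45),[33,44),[32,43),[31,42); WM=38; [27,38) fires=12
i=21 t=35 v=2: DROP (t<38-0); WM=38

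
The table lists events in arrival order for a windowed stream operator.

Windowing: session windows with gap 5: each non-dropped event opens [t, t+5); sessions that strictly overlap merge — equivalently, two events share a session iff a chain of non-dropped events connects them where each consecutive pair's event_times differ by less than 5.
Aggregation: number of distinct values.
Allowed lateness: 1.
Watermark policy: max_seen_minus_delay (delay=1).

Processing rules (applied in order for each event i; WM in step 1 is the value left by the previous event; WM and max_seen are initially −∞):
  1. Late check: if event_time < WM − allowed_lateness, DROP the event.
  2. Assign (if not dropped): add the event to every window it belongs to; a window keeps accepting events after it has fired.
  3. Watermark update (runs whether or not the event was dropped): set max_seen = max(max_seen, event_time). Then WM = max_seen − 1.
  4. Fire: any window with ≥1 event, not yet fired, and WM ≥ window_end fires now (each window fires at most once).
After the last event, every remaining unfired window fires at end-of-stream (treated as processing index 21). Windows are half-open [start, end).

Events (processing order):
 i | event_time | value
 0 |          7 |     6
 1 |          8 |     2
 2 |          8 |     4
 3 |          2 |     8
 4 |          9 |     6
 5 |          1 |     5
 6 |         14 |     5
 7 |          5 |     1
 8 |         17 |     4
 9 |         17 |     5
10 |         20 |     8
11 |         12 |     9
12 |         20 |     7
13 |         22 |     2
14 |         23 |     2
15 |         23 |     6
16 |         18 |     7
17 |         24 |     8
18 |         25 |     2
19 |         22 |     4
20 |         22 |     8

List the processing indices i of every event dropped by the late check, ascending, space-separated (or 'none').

3 5 7 11 16 19 20

i=0 t=7 v=6: → [7,12); WM=6
i=1 t=8 v=2: → [7,13); WM=7
i=2 t=8 v=4: → [7,13); WM=7
i=3 t=2 v=8: DROP (t<7-1); WM=7
i=4 t=9 v=6: → [7,14); WM=8
i=5 t=1 v=5: DROP (t<8-1); WM=8
i=6 t=14 v=5: → [14,19); WM=13
i=7 t=5 v=1: DROP (t<13-1); WM=13
i=8 t=17 v=4: → [14,22); WM=16
i=9 t=17 v=5: → [14,22); WM=16
i=10 t=20 v=8: → [14,25); WM=19
i=11 t=12 v=9: DROP (t<19-1); WM=19
i=12 t=20 v=7: → [14,25); WM=19
i=13 t=22 v=2: → [14,27); WM=21
i=14 t=23 v=2: → [14,28); WM=22
i=15 t=23 v=6: → [14,28); WM=22
i=16 t=18 v=7: DROP (t<22-1); WM=22
i=17 t=24 v=8: → [14,29); WM=23
i=18 t=25 v=2: → [14,30); WM=24
i=19 t=22 v=4: DROP (t<24-1); WM=24
i=20 t=22 v=8: DROP (t<24-1); WM=24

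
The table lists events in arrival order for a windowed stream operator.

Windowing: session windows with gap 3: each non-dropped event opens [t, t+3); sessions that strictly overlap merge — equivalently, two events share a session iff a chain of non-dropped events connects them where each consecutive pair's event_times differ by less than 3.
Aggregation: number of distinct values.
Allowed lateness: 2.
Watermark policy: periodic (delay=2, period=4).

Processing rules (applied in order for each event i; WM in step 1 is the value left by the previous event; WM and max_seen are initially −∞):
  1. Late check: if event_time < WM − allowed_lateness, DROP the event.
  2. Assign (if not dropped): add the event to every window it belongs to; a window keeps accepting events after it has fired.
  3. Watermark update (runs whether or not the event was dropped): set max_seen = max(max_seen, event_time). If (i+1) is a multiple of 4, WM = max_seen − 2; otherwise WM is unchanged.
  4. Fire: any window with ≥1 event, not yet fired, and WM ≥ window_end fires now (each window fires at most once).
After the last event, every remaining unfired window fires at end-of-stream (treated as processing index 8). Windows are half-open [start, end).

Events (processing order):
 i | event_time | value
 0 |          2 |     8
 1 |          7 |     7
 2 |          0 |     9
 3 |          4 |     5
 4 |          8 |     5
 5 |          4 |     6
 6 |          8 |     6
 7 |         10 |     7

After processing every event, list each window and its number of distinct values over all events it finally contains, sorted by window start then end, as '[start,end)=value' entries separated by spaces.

i=0 t=2 v=8: → [2,5); WM=−∞
i=1 t=7 v=7: → [7,10); WM=−∞
i=2 t=0 v=9: → [0,5); WM=−∞
i=3 t=4 v=5: → [0,7); WM=5
i=4 t=8 v=5: → [7,11); WM=5
i=5 t=4 v=6: → [0,7); WM=5
i=6 t=8 v=6: → [7,11); WM=5
i=7 t=10 v=7: → [7,13); WM=8

[0,7)=4 [7,13)=3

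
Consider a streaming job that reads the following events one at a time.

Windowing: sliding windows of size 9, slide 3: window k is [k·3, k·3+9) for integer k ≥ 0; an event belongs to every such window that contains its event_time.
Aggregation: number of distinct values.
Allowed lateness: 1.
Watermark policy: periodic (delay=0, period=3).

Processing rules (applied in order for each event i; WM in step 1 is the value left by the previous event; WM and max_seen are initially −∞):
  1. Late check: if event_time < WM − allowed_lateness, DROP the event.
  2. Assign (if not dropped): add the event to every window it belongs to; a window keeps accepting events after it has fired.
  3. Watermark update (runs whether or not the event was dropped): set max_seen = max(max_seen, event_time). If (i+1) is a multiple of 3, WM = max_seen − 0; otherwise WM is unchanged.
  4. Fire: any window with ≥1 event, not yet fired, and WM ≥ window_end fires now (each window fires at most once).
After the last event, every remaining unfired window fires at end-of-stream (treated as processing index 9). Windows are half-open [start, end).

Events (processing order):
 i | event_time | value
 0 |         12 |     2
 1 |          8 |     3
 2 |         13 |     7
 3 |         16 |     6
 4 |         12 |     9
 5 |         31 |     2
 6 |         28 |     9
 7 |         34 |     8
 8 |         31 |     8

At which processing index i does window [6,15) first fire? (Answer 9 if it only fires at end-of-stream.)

5

i=0 t=12 v=2: → [12,21),[9,18),[6,15); WM=−∞
i=1 t=8 v=3: → [6,15),[3,12),[0,9); WM=−∞
i=2 t=13 v=7: → [12,21),[9,18),[6,15); WM=13; [0,9) fires=1 [3,12) fires=1
i=3 t=16 v=6: → [15,24),[12,21),[9,18); WM=13
i=4 t=12 v=9: → [12,21),[9,18),[6,15); WM=13
i=5 t=31 v=2: → [30,39),[27,36),[24,33); WM=31; [6,15) fires=4 [9,18) fires=4 [12,21) fires=4 [15,24) fires=1
i=6 t=28 v=9: DROP (t<31-1); WM=31
i=7 t=34 v=8: → [33,42),[30,39),[27,36); WM=31
i=8 t=31 v=8: → [30,39),[27,36),[24,33); WM=34; [24,33) fires=2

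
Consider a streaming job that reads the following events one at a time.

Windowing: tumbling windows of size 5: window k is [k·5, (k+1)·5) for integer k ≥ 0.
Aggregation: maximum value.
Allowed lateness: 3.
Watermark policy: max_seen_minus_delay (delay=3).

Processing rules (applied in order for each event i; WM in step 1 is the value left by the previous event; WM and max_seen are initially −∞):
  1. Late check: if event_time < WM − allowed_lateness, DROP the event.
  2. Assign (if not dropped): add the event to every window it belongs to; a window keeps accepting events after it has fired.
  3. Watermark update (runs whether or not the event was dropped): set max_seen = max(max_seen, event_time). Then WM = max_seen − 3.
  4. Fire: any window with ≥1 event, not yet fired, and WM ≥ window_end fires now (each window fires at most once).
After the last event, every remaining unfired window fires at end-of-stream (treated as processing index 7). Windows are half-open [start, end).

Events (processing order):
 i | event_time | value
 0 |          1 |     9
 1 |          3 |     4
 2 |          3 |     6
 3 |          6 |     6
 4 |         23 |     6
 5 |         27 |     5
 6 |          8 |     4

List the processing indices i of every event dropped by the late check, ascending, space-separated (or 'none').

i=0 t=1 v=9: → [0,5); WM=-2
i=1 t=3 v=4: → [0,5); WM=0
i=2 t=3 v=6: → [0,5); WM=0
i=3 t=6 v=6: → [5,10); WM=3
i=4 t=23 v=6: → [20,25); WM=20; [0,5) fires=9 [5,10) fires=6
i=5 t=27 v=5: → [25,30); WM=24
i=6 t=8 v=4: DROP (t<24-3); WM=24

6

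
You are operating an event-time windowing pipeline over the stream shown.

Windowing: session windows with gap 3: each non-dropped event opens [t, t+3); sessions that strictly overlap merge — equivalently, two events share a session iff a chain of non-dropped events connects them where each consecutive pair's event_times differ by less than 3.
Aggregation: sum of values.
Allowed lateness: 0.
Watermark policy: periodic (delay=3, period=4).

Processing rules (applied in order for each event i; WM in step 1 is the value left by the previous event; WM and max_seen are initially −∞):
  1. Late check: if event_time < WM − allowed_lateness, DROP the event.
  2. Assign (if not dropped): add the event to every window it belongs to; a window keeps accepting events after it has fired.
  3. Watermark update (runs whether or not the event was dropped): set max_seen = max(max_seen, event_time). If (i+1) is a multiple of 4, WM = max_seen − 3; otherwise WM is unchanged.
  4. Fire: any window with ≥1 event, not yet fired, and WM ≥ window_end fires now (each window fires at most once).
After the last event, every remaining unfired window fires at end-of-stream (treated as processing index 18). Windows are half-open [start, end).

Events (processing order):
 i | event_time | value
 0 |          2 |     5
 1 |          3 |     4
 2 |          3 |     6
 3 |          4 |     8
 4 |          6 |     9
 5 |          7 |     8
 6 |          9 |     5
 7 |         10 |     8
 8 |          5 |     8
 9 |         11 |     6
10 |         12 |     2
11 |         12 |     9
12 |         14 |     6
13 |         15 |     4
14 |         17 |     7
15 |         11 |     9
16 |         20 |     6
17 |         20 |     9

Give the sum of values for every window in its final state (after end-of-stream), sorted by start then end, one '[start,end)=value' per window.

i=0 t=2 v=5: → [2,5); WM=−∞
i=1 t=3 v=4: → [2,6); WM=−∞
i=2 t=3 v=6: → [2,6); WM=−∞
i=3 t=4 v=8: → [2,7); WM=1
i=4 t=6 v=9: → [2,9); WM=1
i=5 t=7 v=8: → [2,10); WM=1
i=6 t=9 v=5: → [2,12); WM=1
i=7 t=10 v=8: → [2,13); WM=7
i=8 t=5 v=8: DROP (t<7-0); WM=7
i=9 t=11 v=6: → [2,14); WM=7
i=10 t=12 v=2: → [2,15); WM=7
i=11 t=12 v=9: → [2,15); WM=9
i=12 t=14 v=6: → [2,17); WM=9
i=13 t=15 v=4: → [2,18); WM=9
i=14 t=17 v=7: → [2,20); WM=9
i=15 t=11 v=9: → [2,20); WM=14
i=16 t=20 v=6: → [20,23); WM=14
i=17 t=20 v=9: → [20,23); WM=14

[2,20)=96 [20,23)=15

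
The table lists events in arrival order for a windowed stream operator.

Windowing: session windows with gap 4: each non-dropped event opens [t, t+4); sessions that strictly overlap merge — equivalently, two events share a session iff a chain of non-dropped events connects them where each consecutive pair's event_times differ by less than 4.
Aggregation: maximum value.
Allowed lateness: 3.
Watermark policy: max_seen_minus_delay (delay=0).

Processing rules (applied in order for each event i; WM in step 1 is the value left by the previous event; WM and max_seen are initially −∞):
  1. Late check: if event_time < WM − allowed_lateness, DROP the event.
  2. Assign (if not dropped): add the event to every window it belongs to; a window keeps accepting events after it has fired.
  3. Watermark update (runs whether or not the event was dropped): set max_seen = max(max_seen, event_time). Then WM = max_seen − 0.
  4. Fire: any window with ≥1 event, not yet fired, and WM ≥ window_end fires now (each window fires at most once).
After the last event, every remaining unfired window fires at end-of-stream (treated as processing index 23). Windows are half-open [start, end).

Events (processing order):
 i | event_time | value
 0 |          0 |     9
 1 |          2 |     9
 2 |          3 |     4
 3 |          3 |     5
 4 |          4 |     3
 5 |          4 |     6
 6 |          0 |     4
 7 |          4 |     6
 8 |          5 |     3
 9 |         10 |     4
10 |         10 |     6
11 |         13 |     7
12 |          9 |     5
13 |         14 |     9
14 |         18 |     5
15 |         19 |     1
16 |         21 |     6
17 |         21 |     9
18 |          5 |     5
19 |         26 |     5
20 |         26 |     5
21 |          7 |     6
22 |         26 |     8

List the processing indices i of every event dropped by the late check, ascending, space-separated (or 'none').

6 12 18 21

i=0 t=0 v=9: → [0,4); WM=0
i=1 t=2 v=9: → [0,6); WM=2
i=2 t=3 v=4: → [0,7); WM=3
i=3 t=3 v=5: → [0,7); WM=3
i=4 t=4 v=3: → [0,8); WM=4
i=5 t=4 v=6: → [0,8); WM=4
i=6 t=0 v=4: DROP (t<4-3); WM=4
i=7 t=4 v=6: → [0,8); WM=4
i=8 t=5 v=3: → [0,9); WM=5
i=9 t=10 v=4: → [10,14); WM=10
i=10 t=10 v=6: → [10,14); WM=10
i=11 t=13 v=7: → [10,17); WM=13
i=12 t=9 v=5: DROP (t<13-3); WM=13
i=13 t=14 v=9: → [10,18); WM=14
i=14 t=18 v=5: → [18,22); WM=18
i=15 t=19 v=1: → [18,23); WM=19
i=16 t=21 v=6: → [18,25); WM=21
i=17 t=21 v=9: → [18,25); WM=21
i=18 t=5 v=5: DROP (t<21-3); WM=21
i=19 t=26 v=5: → [26,30); WM=26
i=20 t=26 v=5: → [26,30); WM=26
i=21 t=7 v=6: DROP (t<26-3); WM=26
i=22 t=26 v=8: → [26,30); WM=26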